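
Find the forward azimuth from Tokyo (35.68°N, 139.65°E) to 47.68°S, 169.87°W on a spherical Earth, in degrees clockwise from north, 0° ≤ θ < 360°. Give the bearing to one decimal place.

Δλ = -169.87 − 139.65 = -309.52°; wrapped into (−180°, 180°]: 50.48°.
θ = atan2( sin Δλ · cos φ₂ , cos φ₁ · sin φ₂ − sin φ₁ · cos φ₂ · cos Δλ )
  = atan2(0.51936, -0.85049) = 148.589° → normalised to [0°, 360°): 148.589°.

148.6°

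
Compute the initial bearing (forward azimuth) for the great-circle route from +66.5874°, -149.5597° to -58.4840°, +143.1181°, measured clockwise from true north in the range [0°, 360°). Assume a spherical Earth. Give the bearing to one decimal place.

222.6°

Δλ = 143.1181 − -149.5597 = 292.6778°; wrapped into (−180°, 180°]: -67.3222°.
θ = atan2( sin Δλ · cos φ₂ , cos φ₁ · sin φ₂ − sin φ₁ · cos φ₂ · cos Δλ )
  = atan2(-0.48232, -0.52369) = -137.354° → normalised to [0°, 360°): 222.646°.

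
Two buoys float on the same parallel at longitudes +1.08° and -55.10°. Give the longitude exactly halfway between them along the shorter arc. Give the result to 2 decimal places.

-27.01°

Signed shortest Δλ from +1.08° to -55.10° is -56.18°.
Midpoint longitude = +1.08° + (-56.18°)/2 = +1.08° − 28.09° = -27.01°.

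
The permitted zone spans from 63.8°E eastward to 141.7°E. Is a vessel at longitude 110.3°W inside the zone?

Band width going east from +63.8° to +141.7°: ((141.7 − 63.8) mod 360) = 77.9°.
Offset of -110.3° east of the west edge: ((-110.3 − 63.8) mod 360) = 185.9°.
185.9° > 77.9° ⇒ outside.

No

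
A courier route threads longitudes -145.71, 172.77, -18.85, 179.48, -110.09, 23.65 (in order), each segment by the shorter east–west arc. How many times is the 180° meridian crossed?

Leg 1: -145.71° → +172.77°, shortest Δλ = -41.52° (west) — crosses 180°.
Leg 2: +172.77° → -18.85°, shortest Δλ = 168.38° (east) — crosses 180°.
Leg 3: -18.85° → +179.48°, shortest Δλ = -161.67° (west) — crosses 180°.
Leg 4: +179.48° → -110.09°, shortest Δλ = 70.43° (east) — crosses 180°.
Leg 5: -110.09° → +23.65°, shortest Δλ = 133.74° (east) — does not cross 180°.
Total crossings: 4.

4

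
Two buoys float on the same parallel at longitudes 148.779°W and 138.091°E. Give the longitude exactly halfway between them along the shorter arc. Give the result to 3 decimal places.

174.656°E

Signed shortest Δλ from -148.779° to +138.091° is -73.130°.
Midpoint longitude = -148.779° + (-73.130°)/2 = -148.779° − 36.565° = -185.344°.
Normalise into (−180°, 180°]: +174.656°.
(The naïve average (-148.779 + +138.091)/2 = -5.344° is on the wrong side of the globe.)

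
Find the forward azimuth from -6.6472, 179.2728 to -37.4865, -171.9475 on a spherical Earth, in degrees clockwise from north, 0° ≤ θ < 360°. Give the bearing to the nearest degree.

Δλ = -171.9475 − 179.2728 = -351.2203°; wrapped into (−180°, 180°]: 8.7797°.
θ = atan2( sin Δλ · cos φ₂ , cos φ₁ · sin φ₂ − sin φ₁ · cos φ₂ · cos Δλ )
  = atan2(0.12112, -0.51371) = 166.734° → normalised to [0°, 360°): 166.734°.

167°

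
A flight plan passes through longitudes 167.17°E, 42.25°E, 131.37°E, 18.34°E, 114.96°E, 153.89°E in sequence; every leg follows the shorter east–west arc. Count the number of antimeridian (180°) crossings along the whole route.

Leg 1: +167.17° → +42.25°, shortest Δλ = -124.92° (west) — does not cross 180°.
Leg 2: +42.25° → +131.37°, shortest Δλ = 89.12° (east) — does not cross 180°.
Leg 3: +131.37° → +18.34°, shortest Δλ = -113.03° (west) — does not cross 180°.
Leg 4: +18.34° → +114.96°, shortest Δλ = 96.62° (east) — does not cross 180°.
Leg 5: +114.96° → +153.89°, shortest Δλ = 38.93° (east) — does not cross 180°.
Total crossings: 0.

0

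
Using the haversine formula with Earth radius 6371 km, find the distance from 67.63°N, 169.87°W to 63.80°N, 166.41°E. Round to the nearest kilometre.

1156 km

Δλ = 166.41 − -169.87 = 336.28°; wrapped into (−180°, 180°]: -23.72°.
Δφ = 63.80 − 67.63 = -3.83°.
a = sin²(Δφ/2) + cos φ₁ · cos φ₂ · sin²(Δλ/2) = 0.008214.
c = 2·atan2(√a, √(1−a)) = 0.18151 rad → d = 6371·c ≈ 1156.42 km.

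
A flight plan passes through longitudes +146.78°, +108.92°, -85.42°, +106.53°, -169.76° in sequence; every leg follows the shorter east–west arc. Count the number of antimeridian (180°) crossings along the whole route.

3

Leg 1: +146.78° → +108.92°, shortest Δλ = -37.86° (west) — does not cross 180°.
Leg 2: +108.92° → -85.42°, shortest Δλ = 165.66° (east) — crosses 180°.
Leg 3: -85.42° → +106.53°, shortest Δλ = -168.05° (west) — crosses 180°.
Leg 4: +106.53° → -169.76°, shortest Δλ = 83.71° (east) — crosses 180°.
Total crossings: 3.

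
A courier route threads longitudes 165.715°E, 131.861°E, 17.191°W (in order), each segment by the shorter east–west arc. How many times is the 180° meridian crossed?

Leg 1: +165.715° → +131.861°, shortest Δλ = -33.854° (west) — does not cross 180°.
Leg 2: +131.861° → -17.191°, shortest Δλ = -149.052° (west) — does not cross 180°.
Total crossings: 0.

0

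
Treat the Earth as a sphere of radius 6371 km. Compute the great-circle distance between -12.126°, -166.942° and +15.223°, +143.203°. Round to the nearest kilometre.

6274 km

Δλ = 143.203 − -166.942 = 310.145°; wrapped into (−180°, 180°]: -49.855°.
Δφ = 15.223 − -12.126 = 27.349°.
a = sin²(Δφ/2) + cos φ₁ · cos φ₂ · sin²(Δλ/2) = 0.223468.
c = 2·atan2(√a, √(1−a)) = 0.98476 rad → d = 6371·c ≈ 6273.90 km.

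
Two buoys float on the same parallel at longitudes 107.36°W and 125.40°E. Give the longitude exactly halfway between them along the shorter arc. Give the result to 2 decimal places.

170.98°W

Signed shortest Δλ from -107.36° to +125.40° is -127.24°.
Midpoint longitude = -107.36° + (-127.24°)/2 = -107.36° − 63.62° = -170.98°.
(The naïve average (-107.36 + +125.40)/2 = 9.02° is on the wrong side of the globe.)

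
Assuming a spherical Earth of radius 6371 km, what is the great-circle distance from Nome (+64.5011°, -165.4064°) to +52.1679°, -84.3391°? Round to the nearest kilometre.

4567 km

Δλ = -84.3391 − -165.4064 = 81.0673°.
Δφ = 52.1679 − 64.5011 = -12.3332°.
a = sin²(Δφ/2) + cos φ₁ · cos φ₂ · sin²(Δλ/2) = 0.123061.
c = 2·atan2(√a, √(1−a)) = 0.71685 rad → d = 6371·c ≈ 4567.06 km.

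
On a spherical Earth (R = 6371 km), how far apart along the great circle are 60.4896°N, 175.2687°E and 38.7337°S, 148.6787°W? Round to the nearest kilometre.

Δλ = -148.6787 − 175.2687 = -323.9474°; wrapped into (−180°, 180°]: 36.0526°.
Δφ = -38.7337 − 60.4896 = -99.2233°.
a = sin²(Δφ/2) + cos φ₁ · cos φ₂ · sin²(Δλ/2) = 0.616937.
c = 2·atan2(√a, √(1−a)) = 1.80686 rad → d = 6371·c ≈ 11511.48 km.

11511 km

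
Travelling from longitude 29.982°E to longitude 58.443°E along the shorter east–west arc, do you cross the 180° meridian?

No

Signed shortest Δλ = ((58.443 − 29.982 + 180) mod 360) − 180 = 28.461°.
Going east by 28.461° from +29.982° reaches +58.443° without touching 180°.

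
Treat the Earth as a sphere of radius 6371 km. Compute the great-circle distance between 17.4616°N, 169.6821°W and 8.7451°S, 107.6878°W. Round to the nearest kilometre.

7406 km

Δλ = -107.6878 − -169.6821 = 61.9943°.
Δφ = -8.7451 − 17.4616 = -26.2067°.
a = sin²(Δφ/2) + cos φ₁ · cos φ₂ · sin²(Δλ/2) = 0.301454.
c = 2·atan2(√a, √(1−a)) = 1.16245 rad → d = 6371·c ≈ 7405.97 km.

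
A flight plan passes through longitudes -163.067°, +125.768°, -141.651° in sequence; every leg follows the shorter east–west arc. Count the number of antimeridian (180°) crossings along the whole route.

Leg 1: -163.067° → +125.768°, shortest Δλ = -71.165° (west) — crosses 180°.
Leg 2: +125.768° → -141.651°, shortest Δλ = 92.581° (east) — crosses 180°.
Total crossings: 2.

2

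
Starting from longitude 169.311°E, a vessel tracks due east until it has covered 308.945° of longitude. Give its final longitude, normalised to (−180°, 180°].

Start at +169.311°; shift +308.945° → +478.256°.
+478.256° lies outside (−180°, 180°]; subtract 360° → +118.256°.

118.256°E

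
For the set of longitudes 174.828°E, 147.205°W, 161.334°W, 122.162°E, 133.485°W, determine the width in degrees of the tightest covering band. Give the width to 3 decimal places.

Sort the longitudes: -161.334°, -147.205°, -133.485°, +122.162°, +174.828°.
Eastward gaps between consecutive values (wrapping around): 14.129°, 13.720°, 255.647°, 52.666°, 23.838°.
Largest gap = 255.647° ⇒ minimal covering band is its complement: 360° − 255.647° = 104.353°.
Band runs from +122.162° eastward to -133.485°, crossing the antimeridian.

104.353°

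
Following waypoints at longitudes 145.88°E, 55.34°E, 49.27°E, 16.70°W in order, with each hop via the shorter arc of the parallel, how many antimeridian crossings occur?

Leg 1: +145.88° → +55.34°, shortest Δλ = -90.54° (west) — does not cross 180°.
Leg 2: +55.34° → +49.27°, shortest Δλ = -6.07° (west) — does not cross 180°.
Leg 3: +49.27° → -16.70°, shortest Δλ = -65.97° (west) — does not cross 180°.
Total crossings: 0.

0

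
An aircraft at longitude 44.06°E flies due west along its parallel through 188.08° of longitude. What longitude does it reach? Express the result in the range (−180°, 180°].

144.02°W

Start at +44.06°; shift −188.08° → -144.02°.
-144.02° already lies in (−180°, 180°].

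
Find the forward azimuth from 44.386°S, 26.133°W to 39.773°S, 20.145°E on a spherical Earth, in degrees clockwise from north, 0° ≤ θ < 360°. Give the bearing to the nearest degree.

Δλ = 20.145 − -26.133 = 46.278°.
θ = atan2( sin Δλ · cos φ₂ , cos φ₁ · sin φ₂ − sin φ₁ · cos φ₂ · cos Δλ )
  = atan2(0.55546, -0.08561) = 98.762° → normalised to [0°, 360°): 98.762°.

99°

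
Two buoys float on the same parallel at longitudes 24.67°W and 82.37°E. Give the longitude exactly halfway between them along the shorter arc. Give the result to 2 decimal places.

Signed shortest Δλ from -24.67° to +82.37° is +107.04°.
Midpoint longitude = -24.67° + (+107.04°)/2 = -24.67° + 53.52° = +28.85°.

28.85°E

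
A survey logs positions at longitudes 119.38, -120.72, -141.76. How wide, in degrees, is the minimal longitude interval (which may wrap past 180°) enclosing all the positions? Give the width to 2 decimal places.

Sort the longitudes: -141.76°, -120.72°, +119.38°.
Eastward gaps between consecutive values (wrapping around): 21.04°, 240.10°, 98.86°.
Largest gap = 240.10° ⇒ minimal covering band is its complement: 360° − 240.10° = 119.90°.
Band runs from +119.38° eastward to -120.72°, crossing the antimeridian.

119.90°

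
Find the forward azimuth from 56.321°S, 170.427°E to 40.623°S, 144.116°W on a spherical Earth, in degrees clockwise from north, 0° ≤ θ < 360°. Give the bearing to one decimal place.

81.4°

Δλ = -144.116 − 170.427 = -314.543°; wrapped into (−180°, 180°]: 45.457°.
θ = atan2( sin Δλ · cos φ₂ , cos φ₁ · sin φ₂ − sin φ₁ · cos φ₂ · cos Δλ )
  = atan2(0.54096, 0.08199) = 81.381° → normalised to [0°, 360°): 81.381°.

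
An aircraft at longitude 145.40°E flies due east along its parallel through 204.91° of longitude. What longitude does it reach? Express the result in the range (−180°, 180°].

Start at +145.40°; shift +204.91° → +350.31°.
+350.31° lies outside (−180°, 180°]; subtract 360° → -9.69°.

9.69°W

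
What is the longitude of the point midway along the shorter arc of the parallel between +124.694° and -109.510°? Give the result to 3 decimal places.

Signed shortest Δλ from +124.694° to -109.510° is +125.796°.
Midpoint longitude = +124.694° + (+125.796°)/2 = +124.694° + 62.898° = +187.592°.
Normalise into (−180°, 180°]: -172.408°.
(The naïve average (+124.694 + -109.510)/2 = 7.592° is on the wrong side of the globe.)

-172.408°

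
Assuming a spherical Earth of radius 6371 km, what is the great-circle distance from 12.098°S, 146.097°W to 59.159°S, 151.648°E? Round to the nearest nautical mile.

3938 nmi

Δλ = 151.648 − -146.097 = 297.745°; wrapped into (−180°, 180°]: -62.255°.
Δφ = -59.159 − -12.098 = -47.061°.
a = sin²(Δφ/2) + cos φ₁ · cos φ₂ · sin²(Δλ/2) = 0.293346.
c = 2·atan2(√a, √(1−a)) = 1.14471 rad → d = 6371·c ≈ 7292.96 km ≈ 3937.88 nmi.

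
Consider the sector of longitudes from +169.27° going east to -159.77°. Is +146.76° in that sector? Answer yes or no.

No

Band width going east from +169.27° to -159.77°: ((-159.77 − 169.27) mod 360) = 30.96°.
Offset of +146.76° east of the west edge: ((146.76 − 169.27) mod 360) = 337.49°.
337.49° > 30.96° ⇒ outside.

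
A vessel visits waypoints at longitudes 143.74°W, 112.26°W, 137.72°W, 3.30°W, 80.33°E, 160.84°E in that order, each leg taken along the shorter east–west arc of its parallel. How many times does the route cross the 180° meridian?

Leg 1: -143.74° → -112.26°, shortest Δλ = 31.48° (east) — does not cross 180°.
Leg 2: -112.26° → -137.72°, shortest Δλ = -25.46° (west) — does not cross 180°.
Leg 3: -137.72° → -3.30°, shortest Δλ = 134.42° (east) — does not cross 180°.
Leg 4: -3.30° → +80.33°, shortest Δλ = 83.63° (east) — does not cross 180°.
Leg 5: +80.33° → +160.84°, shortest Δλ = 80.51° (east) — does not cross 180°.
Total crossings: 0.

0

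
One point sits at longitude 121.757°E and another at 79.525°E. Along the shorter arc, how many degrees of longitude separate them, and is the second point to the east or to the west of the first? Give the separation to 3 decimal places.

Raw difference: 79.525 − 121.757 = -42.232°.
Normalise into (−180°, 180°]: -42.232° stays -42.232°.
Negative ⇒ the second point lies to the west; separation 42.232°.

42.232° west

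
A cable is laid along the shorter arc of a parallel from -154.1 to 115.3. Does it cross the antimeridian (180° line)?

Naïve |115.3 − -154.1| = 269.4° > 180°, so the shorter arc goes the other way round — across 180°.
Signed shortest Δλ = ((115.3 − -154.1 + 180) mod 360) − 180 = -90.6°.
Going west by 90.6° from -154.1° passes through 180° before reaching +115.3°.

Yes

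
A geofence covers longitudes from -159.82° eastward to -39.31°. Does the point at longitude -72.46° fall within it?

Band width going east from -159.82° to -39.31°: ((-39.31 − -159.82) mod 360) = 120.51°.
Offset of -72.46° east of the west edge: ((-72.46 − -159.82) mod 360) = 87.36°.
87.36° ≤ 120.51° ⇒ inside.

Yes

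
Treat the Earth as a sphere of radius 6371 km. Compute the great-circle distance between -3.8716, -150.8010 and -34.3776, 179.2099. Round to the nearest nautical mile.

Δλ = 179.2099 − -150.8010 = 330.0109°; wrapped into (−180°, 180°]: -29.9891°.
Δφ = -34.3776 − -3.8716 = -30.5060°.
a = sin²(Δφ/2) + cos φ₁ · cos φ₂ · sin²(Δλ/2) = 0.124334.
c = 2·atan2(√a, √(1−a)) = 0.72072 rad → d = 6371·c ≈ 4591.69 km ≈ 2479.31 nmi.

2479 nmi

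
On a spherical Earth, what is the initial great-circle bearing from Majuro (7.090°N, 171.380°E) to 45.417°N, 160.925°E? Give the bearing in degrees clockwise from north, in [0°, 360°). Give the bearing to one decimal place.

348.4°

Δλ = 160.925 − 171.380 = -10.455°.
θ = atan2( sin Δλ · cos φ₂ , cos φ₁ · sin φ₂ − sin φ₁ · cos φ₂ · cos Δλ )
  = atan2(-0.12738, 0.62159) = -11.581° → normalised to [0°, 360°): 348.419°.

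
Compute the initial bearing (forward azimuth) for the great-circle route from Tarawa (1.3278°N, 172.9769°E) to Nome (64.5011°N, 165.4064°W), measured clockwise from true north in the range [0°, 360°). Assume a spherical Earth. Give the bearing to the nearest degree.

Δλ = -165.4064 − 172.9769 = -338.3833°; wrapped into (−180°, 180°]: 21.6167°.
θ = atan2( sin Δλ · cos φ₂ , cos φ₁ · sin φ₂ − sin φ₁ · cos φ₂ · cos Δλ )
  = atan2(0.15859, 0.89308) = 10.070° → normalised to [0°, 360°): 10.070°.

10°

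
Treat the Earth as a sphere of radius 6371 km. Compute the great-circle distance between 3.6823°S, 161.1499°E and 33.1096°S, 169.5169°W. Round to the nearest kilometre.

Δλ = -169.5169 − 161.1499 = -330.6668°; wrapped into (−180°, 180°]: 29.3332°.
Δφ = -33.1096 − -3.6823 = -29.4273°.
a = sin²(Δφ/2) + cos φ₁ · cos φ₂ · sin²(Δλ/2) = 0.118097.
c = 2·atan2(√a, √(1−a)) = 0.70161 rad → d = 6371·c ≈ 4469.94 km.

4470 km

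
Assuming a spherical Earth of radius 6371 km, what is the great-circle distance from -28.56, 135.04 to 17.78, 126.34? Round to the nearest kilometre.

Δλ = 126.34 − 135.04 = -8.70°.
Δφ = 17.78 − -28.56 = 46.34°.
a = sin²(Δφ/2) + cos φ₁ · cos φ₂ · sin²(Δλ/2) = 0.159623.
c = 2·atan2(√a, √(1−a)) = 0.82200 rad → d = 6371·c ≈ 5236.99 km.

5237 km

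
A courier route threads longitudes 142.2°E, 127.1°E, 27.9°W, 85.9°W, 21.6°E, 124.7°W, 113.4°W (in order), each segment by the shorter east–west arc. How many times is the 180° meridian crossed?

0

Leg 1: +142.2° → +127.1°, shortest Δλ = -15.1° (west) — does not cross 180°.
Leg 2: +127.1° → -27.9°, shortest Δλ = -155.0° (west) — does not cross 180°.
Leg 3: -27.9° → -85.9°, shortest Δλ = -58.0° (west) — does not cross 180°.
Leg 4: -85.9° → +21.6°, shortest Δλ = 107.5° (east) — does not cross 180°.
Leg 5: +21.6° → -124.7°, shortest Δλ = -146.3° (west) — does not cross 180°.
Leg 6: -124.7° → -113.4°, shortest Δλ = 11.3° (east) — does not cross 180°.
Total crossings: 0.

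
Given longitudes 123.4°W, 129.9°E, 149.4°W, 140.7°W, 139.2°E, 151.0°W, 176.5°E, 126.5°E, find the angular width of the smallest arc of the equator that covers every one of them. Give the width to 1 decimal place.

110.1°

Sort the longitudes: -151.0°, -149.4°, -140.7°, -123.4°, +126.5°, +129.9°, +139.2°, +176.5°.
Eastward gaps between consecutive values (wrapping around): 1.6°, 8.7°, 17.3°, 249.9°, 3.4°, 9.3°, 37.3°, 32.5°.
Largest gap = 249.9° ⇒ minimal covering band is its complement: 360° − 249.9° = 110.1°.
Band runs from +126.5° eastward to -123.4°, crossing the antimeridian.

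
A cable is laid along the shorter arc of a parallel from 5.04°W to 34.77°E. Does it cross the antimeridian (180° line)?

No

Signed shortest Δλ = ((34.77 − -5.04 + 180) mod 360) − 180 = 39.81°.
Going east by 39.81° from -5.04° reaches +34.77° without touching 180°.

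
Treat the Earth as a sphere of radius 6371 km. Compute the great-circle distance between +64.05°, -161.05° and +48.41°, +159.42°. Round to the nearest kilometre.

Δλ = 159.42 − -161.05 = 320.47°; wrapped into (−180°, 180°]: -39.53°.
Δφ = 48.41 − 64.05 = -15.64°.
a = sin²(Δφ/2) + cos φ₁ · cos φ₂ · sin²(Δλ/2) = 0.051729.
c = 2·atan2(√a, √(1−a)) = 0.45890 rad → d = 6371·c ≈ 2923.63 km.

2924 km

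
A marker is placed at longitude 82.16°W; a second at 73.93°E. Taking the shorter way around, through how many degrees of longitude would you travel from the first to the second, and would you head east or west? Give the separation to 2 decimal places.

Raw difference: 73.93 − -82.16 = 156.09°.
Normalise into (−180°, 180°]: 156.09° stays 156.09°.
Positive ⇒ the second point lies to the east; separation 156.09°.

156.09° east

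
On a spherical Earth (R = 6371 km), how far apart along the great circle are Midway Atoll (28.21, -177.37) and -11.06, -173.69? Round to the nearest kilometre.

4385 km

Δλ = -173.69 − -177.37 = 3.68°.
Δφ = -11.06 − 28.21 = -39.27°.
a = sin²(Δφ/2) + cos φ₁ · cos φ₂ · sin²(Δλ/2) = 0.113806.
c = 2·atan2(√a, √(1−a)) = 0.68820 rad → d = 6371·c ≈ 4384.54 km.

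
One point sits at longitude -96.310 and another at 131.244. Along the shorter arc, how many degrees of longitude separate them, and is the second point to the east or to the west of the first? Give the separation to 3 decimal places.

Raw difference: 131.244 − -96.310 = 227.554°.
Normalise into (−180°, 180°]: 227.554° − 360° = -132.446°.
Negative ⇒ the second point lies to the west; separation 132.446°.

132.446° west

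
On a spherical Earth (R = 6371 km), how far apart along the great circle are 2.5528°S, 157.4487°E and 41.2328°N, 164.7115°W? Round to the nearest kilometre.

Δλ = -164.7115 − 157.4487 = -322.1602°; wrapped into (−180°, 180°]: 37.8398°.
Δφ = 41.2328 − -2.5528 = 43.7856°.
a = sin²(Δφ/2) + cos φ₁ · cos φ₂ · sin²(Δλ/2) = 0.218020.
c = 2·atan2(√a, √(1−a)) = 0.97162 rad → d = 6371·c ≈ 6190.21 km.

6190 km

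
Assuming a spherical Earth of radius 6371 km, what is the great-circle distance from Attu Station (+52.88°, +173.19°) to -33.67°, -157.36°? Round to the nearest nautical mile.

Δλ = -157.36 − 173.19 = -330.55°; wrapped into (−180°, 180°]: 29.45°.
Δφ = -33.67 − 52.88 = -86.55°.
a = sin²(Δφ/2) + cos φ₁ · cos φ₂ · sin²(Δλ/2) = 0.502360.
c = 2·atan2(√a, √(1−a)) = 1.57552 rad → d = 6371·c ≈ 10037.62 km ≈ 5419.88 nmi.

5420 nmi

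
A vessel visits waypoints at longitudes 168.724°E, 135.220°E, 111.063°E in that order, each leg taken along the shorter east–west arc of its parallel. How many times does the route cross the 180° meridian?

0

Leg 1: +168.724° → +135.220°, shortest Δλ = -33.504° (west) — does not cross 180°.
Leg 2: +135.220° → +111.063°, shortest Δλ = -24.157° (west) — does not cross 180°.
Total crossings: 0.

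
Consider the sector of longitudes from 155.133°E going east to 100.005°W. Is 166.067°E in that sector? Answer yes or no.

Yes

Band width going east from +155.133° to -100.005°: ((-100.005 − 155.133) mod 360) = 104.862°.
Offset of +166.067° east of the west edge: ((166.067 − 155.133) mod 360) = 10.934°.
10.934° ≤ 104.862° ⇒ inside.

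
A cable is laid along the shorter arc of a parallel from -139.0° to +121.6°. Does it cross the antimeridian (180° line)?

Naïve |121.6 − -139.0| = 260.6° > 180°, so the shorter arc goes the other way round — across 180°.
Signed shortest Δλ = ((121.6 − -139.0 + 180) mod 360) − 180 = -99.4°.
Going west by 99.4° from -139.0° passes through 180° before reaching +121.6°.

Yes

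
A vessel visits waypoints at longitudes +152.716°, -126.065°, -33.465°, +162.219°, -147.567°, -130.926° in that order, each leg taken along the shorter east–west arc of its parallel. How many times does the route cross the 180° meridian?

3

Leg 1: +152.716° → -126.065°, shortest Δλ = 81.219° (east) — crosses 180°.
Leg 2: -126.065° → -33.465°, shortest Δλ = 92.6° (east) — does not cross 180°.
Leg 3: -33.465° → +162.219°, shortest Δλ = -164.316° (west) — crosses 180°.
Leg 4: +162.219° → -147.567°, shortest Δλ = 50.214° (east) — crosses 180°.
Leg 5: -147.567° → -130.926°, shortest Δλ = 16.641° (east) — does not cross 180°.
Total crossings: 3.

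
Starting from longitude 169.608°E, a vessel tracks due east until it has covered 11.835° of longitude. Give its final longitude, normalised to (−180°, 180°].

178.557°W

Start at +169.608°; shift +11.835° → +181.443°.
+181.443° lies outside (−180°, 180°]; subtract 360° → -178.557°.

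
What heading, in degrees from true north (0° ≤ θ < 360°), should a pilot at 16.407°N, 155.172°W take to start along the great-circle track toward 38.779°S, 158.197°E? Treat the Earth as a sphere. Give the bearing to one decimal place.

Δλ = 158.197 − -155.172 = 313.369°; wrapped into (−180°, 180°]: -46.631°.
θ = atan2( sin Δλ · cos φ₂ , cos φ₁ · sin φ₂ − sin φ₁ · cos φ₂ · cos Δλ )
  = atan2(-0.56670, -0.75202) = -142.999° → normalised to [0°, 360°): 217.001°.

217.0°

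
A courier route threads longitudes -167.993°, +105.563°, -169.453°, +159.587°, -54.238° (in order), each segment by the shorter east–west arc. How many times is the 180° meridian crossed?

4

Leg 1: -167.993° → +105.563°, shortest Δλ = -86.444° (west) — crosses 180°.
Leg 2: +105.563° → -169.453°, shortest Δλ = 84.984° (east) — crosses 180°.
Leg 3: -169.453° → +159.587°, shortest Δλ = -30.96° (west) — crosses 180°.
Leg 4: +159.587° → -54.238°, shortest Δλ = 146.175° (east) — crosses 180°.
Total crossings: 4.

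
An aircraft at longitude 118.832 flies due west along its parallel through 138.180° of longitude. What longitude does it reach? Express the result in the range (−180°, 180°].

-19.348°

Start at +118.832°; shift −138.180° → -19.348°.
-19.348° already lies in (−180°, 180°].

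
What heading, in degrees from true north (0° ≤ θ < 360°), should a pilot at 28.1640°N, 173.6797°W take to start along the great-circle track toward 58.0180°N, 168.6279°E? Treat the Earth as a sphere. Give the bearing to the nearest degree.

Δλ = 168.6279 − -173.6797 = 342.3076°; wrapped into (−180°, 180°]: -17.6924°.
θ = atan2( sin Δλ · cos φ₂ , cos φ₁ · sin φ₂ − sin φ₁ · cos φ₂ · cos Δλ )
  = atan2(-0.16097, 0.50962) = -17.529° → normalised to [0°, 360°): 342.471°.

342°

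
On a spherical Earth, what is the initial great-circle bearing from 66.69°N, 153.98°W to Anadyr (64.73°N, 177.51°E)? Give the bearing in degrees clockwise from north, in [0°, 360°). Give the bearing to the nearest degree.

Δλ = 177.51 − -153.98 = 331.49°; wrapped into (−180°, 180°]: -28.51°.
θ = atan2( sin Δλ · cos φ₂ , cos φ₁ · sin φ₂ − sin φ₁ · cos φ₂ · cos Δλ )
  = atan2(-0.20376, 0.01334) = -86.254° → normalised to [0°, 360°): 273.746°.

274°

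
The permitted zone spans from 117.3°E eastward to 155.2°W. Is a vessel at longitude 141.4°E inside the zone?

Yes

Band width going east from +117.3° to -155.2°: ((-155.2 − 117.3) mod 360) = 87.5°.
Offset of +141.4° east of the west edge: ((141.4 − 117.3) mod 360) = 24.1°.
24.1° ≤ 87.5° ⇒ inside.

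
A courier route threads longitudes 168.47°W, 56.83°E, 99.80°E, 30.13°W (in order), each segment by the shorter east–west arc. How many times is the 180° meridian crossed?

Leg 1: -168.47° → +56.83°, shortest Δλ = -134.7° (west) — crosses 180°.
Leg 2: +56.83° → +99.80°, shortest Δλ = 42.97° (east) — does not cross 180°.
Leg 3: +99.80° → -30.13°, shortest Δλ = -129.93° (west) — does not cross 180°.
Total crossings: 1.

1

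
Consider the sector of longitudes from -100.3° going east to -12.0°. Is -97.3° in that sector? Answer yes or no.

Band width going east from -100.3° to -12.0°: ((-12.0 − -100.3) mod 360) = 88.3°.
Offset of -97.3° east of the west edge: ((-97.3 − -100.3) mod 360) = 3.0°.
3.0° ≤ 88.3° ⇒ inside.

Yes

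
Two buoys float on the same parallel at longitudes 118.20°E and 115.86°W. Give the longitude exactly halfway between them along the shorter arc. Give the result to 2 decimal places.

178.83°W

Signed shortest Δλ from +118.20° to -115.86° is +125.94°.
Midpoint longitude = +118.20° + (+125.94°)/2 = +118.20° + 62.97° = +181.17°.
Normalise into (−180°, 180°]: -178.83°.
(The naïve average (+118.20 + -115.86)/2 = 1.17° is on the wrong side of the globe.)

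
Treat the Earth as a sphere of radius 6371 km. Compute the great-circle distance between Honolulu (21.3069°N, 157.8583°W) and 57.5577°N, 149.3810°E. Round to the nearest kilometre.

Δλ = 149.3810 − -157.8583 = 307.2393°; wrapped into (−180°, 180°]: -52.7607°.
Δφ = 57.5577 − 21.3069 = 36.2508°.
a = sin²(Δφ/2) + cos φ₁ · cos φ₂ · sin²(Δλ/2) = 0.195453.
c = 2·atan2(√a, √(1−a)) = 0.91588 rad → d = 6371·c ≈ 5835.05 km.

5835 km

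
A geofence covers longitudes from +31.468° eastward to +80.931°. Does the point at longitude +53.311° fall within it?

Yes

Band width going east from +31.468° to +80.931°: ((80.931 − 31.468) mod 360) = 49.463°.
Offset of +53.311° east of the west edge: ((53.311 − 31.468) mod 360) = 21.843°.
21.843° ≤ 49.463° ⇒ inside.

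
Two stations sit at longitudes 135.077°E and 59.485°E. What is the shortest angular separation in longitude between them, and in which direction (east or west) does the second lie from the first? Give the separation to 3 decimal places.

Raw difference: 59.485 − 135.077 = -75.592°.
Normalise into (−180°, 180°]: -75.592° stays -75.592°.
Negative ⇒ the second point lies to the west; separation 75.592°.

75.592° west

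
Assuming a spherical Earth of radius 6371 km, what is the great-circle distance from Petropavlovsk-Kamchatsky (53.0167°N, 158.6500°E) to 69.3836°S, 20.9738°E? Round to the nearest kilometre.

17205 km

Δλ = 20.9738 − 158.6500 = -137.6762°.
Δφ = -69.3836 − 53.0167 = -122.4003°.
a = sin²(Δφ/2) + cos φ₁ · cos φ₂ · sin²(Δλ/2) = 0.952133.
c = 2·atan2(√a, √(1−a)) = 2.70045 rad → d = 6371·c ≈ 17204.59 km.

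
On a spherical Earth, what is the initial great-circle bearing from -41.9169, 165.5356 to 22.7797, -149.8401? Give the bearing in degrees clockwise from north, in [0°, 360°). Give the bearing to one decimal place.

41.7°

Δλ = -149.8401 − 165.5356 = -315.3757°; wrapped into (−180°, 180°]: 44.6243°.
θ = atan2( sin Δλ · cos φ₂ , cos φ₁ · sin φ₂ − sin φ₁ · cos φ₂ · cos Δλ )
  = atan2(0.64766, 0.72650) = 41.717° → normalised to [0°, 360°): 41.717°.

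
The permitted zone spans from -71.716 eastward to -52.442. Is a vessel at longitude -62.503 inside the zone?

Band width going east from -71.716° to -52.442°: ((-52.442 − -71.716) mod 360) = 19.274°.
Offset of -62.503° east of the west edge: ((-62.503 − -71.716) mod 360) = 9.213°.
9.213° ≤ 19.274° ⇒ inside.

Yes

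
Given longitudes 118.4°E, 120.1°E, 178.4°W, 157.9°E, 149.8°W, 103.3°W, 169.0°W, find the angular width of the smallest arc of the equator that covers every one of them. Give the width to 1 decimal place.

138.3°

Sort the longitudes: -178.4°, -169.0°, -149.8°, -103.3°, +118.4°, +120.1°, +157.9°.
Eastward gaps between consecutive values (wrapping around): 9.4°, 19.2°, 46.5°, 221.7°, 1.7°, 37.8°, 23.7°.
Largest gap = 221.7° ⇒ minimal covering band is its complement: 360° − 221.7° = 138.3°.
Band runs from +118.4° eastward to -103.3°, crossing the antimeridian.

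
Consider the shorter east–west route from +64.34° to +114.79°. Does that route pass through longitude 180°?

No

Signed shortest Δλ = ((114.79 − 64.34 + 180) mod 360) − 180 = 50.45°.
Going east by 50.45° from +64.34° reaches +114.79° without touching 180°.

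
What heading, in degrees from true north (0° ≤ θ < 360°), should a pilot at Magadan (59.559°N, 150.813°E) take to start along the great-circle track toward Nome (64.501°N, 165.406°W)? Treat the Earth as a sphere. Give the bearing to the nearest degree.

Δλ = -165.406 − 150.813 = -316.219°; wrapped into (−180°, 180°]: 43.781°.
θ = atan2( sin Δλ · cos φ₂ , cos φ₁ · sin φ₂ − sin φ₁ · cos φ₂ · cos Δλ )
  = atan2(0.29786, 0.18933) = 57.558° → normalised to [0°, 360°): 57.558°.

58°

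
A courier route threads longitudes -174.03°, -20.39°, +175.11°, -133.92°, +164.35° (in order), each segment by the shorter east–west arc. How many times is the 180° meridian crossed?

3

Leg 1: -174.03° → -20.39°, shortest Δλ = 153.64° (east) — does not cross 180°.
Leg 2: -20.39° → +175.11°, shortest Δλ = -164.5° (west) — crosses 180°.
Leg 3: +175.11° → -133.92°, shortest Δλ = 50.97° (east) — crosses 180°.
Leg 4: -133.92° → +164.35°, shortest Δλ = -61.73° (west) — crosses 180°.
Total crossings: 3.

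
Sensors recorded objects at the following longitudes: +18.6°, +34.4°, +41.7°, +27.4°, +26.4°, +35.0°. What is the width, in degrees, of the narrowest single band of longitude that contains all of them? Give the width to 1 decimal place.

23.1°

Sort the longitudes: +18.6°, +26.4°, +27.4°, +34.4°, +35.0°, +41.7°.
Eastward gaps between consecutive values (wrapping around): 7.8°, 1.0°, 7.0°, 0.6°, 6.7°, 336.9°.
Largest gap = 336.9° ⇒ minimal covering band is its complement: 360° − 336.9° = 23.1°.
Band runs from +18.6° eastward to +41.7°.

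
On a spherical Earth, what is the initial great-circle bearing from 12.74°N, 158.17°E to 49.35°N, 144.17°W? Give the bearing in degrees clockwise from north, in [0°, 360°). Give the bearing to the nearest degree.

40°

Δλ = -144.17 − 158.17 = -302.34°; wrapped into (−180°, 180°]: 57.66°.
θ = atan2( sin Δλ · cos φ₂ , cos φ₁ · sin φ₂ − sin φ₁ · cos φ₂ · cos Δλ )
  = atan2(0.55039, 0.66317) = 39.690° → normalised to [0°, 360°): 39.690°.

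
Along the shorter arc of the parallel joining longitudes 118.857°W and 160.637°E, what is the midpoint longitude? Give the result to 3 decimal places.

159.110°W

Signed shortest Δλ from -118.857° to +160.637° is -80.506°.
Midpoint longitude = -118.857° + (-80.506°)/2 = -118.857° − 40.253° = -159.110°.
(The naïve average (-118.857 + +160.637)/2 = 20.89° is on the wrong side of the globe.)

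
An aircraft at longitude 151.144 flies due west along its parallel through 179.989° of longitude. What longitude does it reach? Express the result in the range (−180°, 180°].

-28.845°

Start at +151.144°; shift −179.989° → -28.845°.
-28.845° already lies in (−180°, 180°].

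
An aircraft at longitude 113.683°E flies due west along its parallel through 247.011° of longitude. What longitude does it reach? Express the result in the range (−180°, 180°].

133.328°W

Start at +113.683°; shift −247.011° → -133.328°.
-133.328° already lies in (−180°, 180°].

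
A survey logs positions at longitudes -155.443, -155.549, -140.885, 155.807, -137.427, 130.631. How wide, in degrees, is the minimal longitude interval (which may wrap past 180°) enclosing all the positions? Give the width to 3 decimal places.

Sort the longitudes: -155.549°, -155.443°, -140.885°, -137.427°, +130.631°, +155.807°.
Eastward gaps between consecutive values (wrapping around): 0.106°, 14.558°, 3.458°, 268.058°, 25.176°, 48.644°.
Largest gap = 268.058° ⇒ minimal covering band is its complement: 360° − 268.058° = 91.942°.
Band runs from +130.631° eastward to -137.427°, crossing the antimeridian.

91.942°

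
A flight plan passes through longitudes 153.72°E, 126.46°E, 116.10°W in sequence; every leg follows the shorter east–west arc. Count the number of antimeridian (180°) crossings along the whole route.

1

Leg 1: +153.72° → +126.46°, shortest Δλ = -27.26° (west) — does not cross 180°.
Leg 2: +126.46° → -116.10°, shortest Δλ = 117.44° (east) — crosses 180°.
Total crossings: 1.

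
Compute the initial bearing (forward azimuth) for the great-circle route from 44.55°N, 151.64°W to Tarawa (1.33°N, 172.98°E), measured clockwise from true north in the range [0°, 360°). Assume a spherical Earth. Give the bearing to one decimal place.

226.2°

Δλ = 172.98 − -151.64 = 324.62°; wrapped into (−180°, 180°]: -35.38°.
θ = atan2( sin Δλ · cos φ₂ , cos φ₁ · sin φ₂ − sin φ₁ · cos φ₂ · cos Δλ )
  = atan2(-0.57884, -0.55528) = -133.810° → normalised to [0°, 360°): 226.190°.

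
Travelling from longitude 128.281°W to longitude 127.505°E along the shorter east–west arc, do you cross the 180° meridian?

Naïve |127.505 − -128.281| = 255.786° > 180°, so the shorter arc goes the other way round — across 180°.
Signed shortest Δλ = ((127.505 − -128.281 + 180) mod 360) − 180 = -104.214°.
Going west by 104.214° from -128.281° passes through 180° before reaching +127.505°.

Yes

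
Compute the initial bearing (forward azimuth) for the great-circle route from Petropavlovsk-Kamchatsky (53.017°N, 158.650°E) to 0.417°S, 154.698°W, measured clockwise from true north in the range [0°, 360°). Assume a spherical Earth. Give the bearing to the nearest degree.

127°

Δλ = -154.698 − 158.650 = -313.348°; wrapped into (−180°, 180°]: 46.652°.
θ = atan2( sin Δλ · cos φ₂ , cos φ₁ · sin φ₂ − sin φ₁ · cos φ₂ · cos Δλ )
  = atan2(0.72718, -0.55269) = 127.237° → normalised to [0°, 360°): 127.237°.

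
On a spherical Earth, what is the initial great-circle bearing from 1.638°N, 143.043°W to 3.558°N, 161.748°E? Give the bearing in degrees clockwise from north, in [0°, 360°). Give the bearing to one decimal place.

273.2°

Δλ = 161.748 − -143.043 = 304.791°; wrapped into (−180°, 180°]: -55.209°.
θ = atan2( sin Δλ · cos φ₂ , cos φ₁ · sin φ₂ − sin φ₁ · cos φ₂ · cos Δλ )
  = atan2(-0.81966, 0.04576) = -86.805° → normalised to [0°, 360°): 273.195°.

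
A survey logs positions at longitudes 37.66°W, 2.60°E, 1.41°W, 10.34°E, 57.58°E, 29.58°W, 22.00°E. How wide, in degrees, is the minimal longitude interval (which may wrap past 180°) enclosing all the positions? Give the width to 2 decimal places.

95.24°

Sort the longitudes: -37.66°, -29.58°, -1.41°, +2.60°, +10.34°, +22.00°, +57.58°.
Eastward gaps between consecutive values (wrapping around): 8.08°, 28.17°, 4.01°, 7.74°, 11.66°, 35.58°, 264.76°.
Largest gap = 264.76° ⇒ minimal covering band is its complement: 360° − 264.76° = 95.24°.
Band runs from -37.66° eastward to +57.58°.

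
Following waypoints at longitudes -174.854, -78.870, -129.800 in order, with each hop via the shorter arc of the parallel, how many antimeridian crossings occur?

0

Leg 1: -174.854° → -78.870°, shortest Δλ = 95.984° (east) — does not cross 180°.
Leg 2: -78.870° → -129.800°, shortest Δλ = -50.93° (west) — does not cross 180°.
Total crossings: 0.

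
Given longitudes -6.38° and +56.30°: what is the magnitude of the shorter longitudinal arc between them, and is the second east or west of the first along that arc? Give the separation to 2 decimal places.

62.68° east

Raw difference: 56.30 − -6.38 = 62.68°.
Normalise into (−180°, 180°]: 62.68° stays 62.68°.
Positive ⇒ the second point lies to the east; separation 62.68°.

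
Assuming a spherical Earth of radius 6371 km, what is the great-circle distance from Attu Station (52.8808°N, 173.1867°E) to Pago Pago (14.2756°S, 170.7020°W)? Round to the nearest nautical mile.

Δλ = -170.7020 − 173.1867 = -343.8887°; wrapped into (−180°, 180°]: 16.1113°.
Δφ = -14.2756 − 52.8808 = -67.1564°.
a = sin²(Δφ/2) + cos φ₁ · cos φ₂ · sin²(Δλ/2) = 0.317376.
c = 2·atan2(√a, √(1−a)) = 1.19690 rad → d = 6371·c ≈ 7625.44 km ≈ 4117.41 nmi.

4117 nmi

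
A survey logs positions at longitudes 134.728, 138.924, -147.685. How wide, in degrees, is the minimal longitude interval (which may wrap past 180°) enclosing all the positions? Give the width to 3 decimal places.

Sort the longitudes: -147.685°, +134.728°, +138.924°.
Eastward gaps between consecutive values (wrapping around): 282.413°, 4.196°, 73.391°.
Largest gap = 282.413° ⇒ minimal covering band is its complement: 360° − 282.413° = 77.587°.
Band runs from +134.728° eastward to -147.685°, crossing the antimeridian.

77.587°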